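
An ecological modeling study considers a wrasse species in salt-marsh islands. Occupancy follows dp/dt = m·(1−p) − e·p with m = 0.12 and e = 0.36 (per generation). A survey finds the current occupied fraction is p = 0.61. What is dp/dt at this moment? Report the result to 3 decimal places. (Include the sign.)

-0.173

Colonization term: m·(1−p) = 0.12×0.3900 = 0.04680.
Extinction term: e·p = 0.21960.
dp/dt = 0.04680 − 0.21960 = -0.17280.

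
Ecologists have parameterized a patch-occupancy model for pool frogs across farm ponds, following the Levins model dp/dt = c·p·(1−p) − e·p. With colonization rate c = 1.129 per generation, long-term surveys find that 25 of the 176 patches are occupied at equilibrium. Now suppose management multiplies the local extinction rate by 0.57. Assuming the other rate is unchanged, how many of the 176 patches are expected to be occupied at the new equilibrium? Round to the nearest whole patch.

90

Observed p* = 25/176 = 0.14205.
Balance c(1−p*) = e gives e = 1.129×(1 − 0.14205) = 0.96863.
New p* = 1 − e/c = 1 − 0.55212/1.12900 = 0.51097.
Expected occupied = 176 × 0.51097 = 89.93 ≈ 90.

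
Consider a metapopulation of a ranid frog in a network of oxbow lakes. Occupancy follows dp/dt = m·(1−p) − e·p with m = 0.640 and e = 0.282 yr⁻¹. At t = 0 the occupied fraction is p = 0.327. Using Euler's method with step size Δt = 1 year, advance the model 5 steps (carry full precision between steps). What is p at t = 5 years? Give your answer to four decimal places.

0.6941

Update rule: p ← p + [m·(1−p) − e·p]·Δt with Δt = 1.
p: 0.32700 → 0.66551  (Δp = +0.33851)
p: 0.66551 → 0.69191  (Δp = +0.02640)
p: 0.69191 → 0.69397  (Δp = +0.00206)
p: 0.69397 → 0.69413  (Δp = +0.00016)
p: 0.69413 → 0.69414  (Δp = +0.00001)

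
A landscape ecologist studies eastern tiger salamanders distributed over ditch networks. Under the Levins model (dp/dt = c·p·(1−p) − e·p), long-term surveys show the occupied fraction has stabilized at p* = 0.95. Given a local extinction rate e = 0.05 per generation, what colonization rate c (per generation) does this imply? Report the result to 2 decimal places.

1.00

At equilibrium c(1−p*) = e, so c = e/(1−p*).
c = 0.05/(1 − 0.95) = 0.05/0.0500 = 1.0000.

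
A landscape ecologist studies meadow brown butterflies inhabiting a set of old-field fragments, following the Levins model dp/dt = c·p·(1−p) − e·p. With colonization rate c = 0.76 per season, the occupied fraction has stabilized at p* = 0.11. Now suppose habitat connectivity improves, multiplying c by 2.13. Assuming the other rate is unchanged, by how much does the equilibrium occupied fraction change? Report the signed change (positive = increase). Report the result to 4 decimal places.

Balance c(1−p*) = e gives e = 0.76×(1 − 0.11000) = 0.67640.
New p* = 1 − e/c = 1 − 0.67640/1.61880 = 0.58216.
Δp* = 0.58216 − 0.11000 = +0.47216.

0.4722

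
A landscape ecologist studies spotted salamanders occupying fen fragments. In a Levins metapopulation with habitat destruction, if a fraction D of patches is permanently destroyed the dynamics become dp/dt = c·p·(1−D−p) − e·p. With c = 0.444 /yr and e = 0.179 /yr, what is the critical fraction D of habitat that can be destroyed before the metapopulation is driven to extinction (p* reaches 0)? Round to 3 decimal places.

0.597

The nontrivial equilibrium is p* = (1−D) − e/c; extinction occurs when this hits zero.
So D_crit = 1 − e/c = 1 − 0.179/0.444 = 1 − 0.4032 = 0.5968.
This equals the undisturbed p*, a classic result of Lande's extension.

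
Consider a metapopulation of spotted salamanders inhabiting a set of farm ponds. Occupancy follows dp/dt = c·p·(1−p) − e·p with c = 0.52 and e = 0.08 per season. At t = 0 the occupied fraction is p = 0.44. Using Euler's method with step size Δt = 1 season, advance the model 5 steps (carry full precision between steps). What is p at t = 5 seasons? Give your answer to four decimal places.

0.7862

Update rule: p ← p + [c·p·(1−p) − e·p]·Δt with Δt = 1.
t = 1: p = 0.44000 + (+0.09293) = 0.53293
t = 2: p = 0.53293 + (+0.08680) = 0.61973
t = 3: p = 0.61973 + (+0.07297) = 0.69270
t = 4: p = 0.69270 + (+0.05528) = 0.74797
t = 5: p = 0.74797 + (+0.03819) = 0.78616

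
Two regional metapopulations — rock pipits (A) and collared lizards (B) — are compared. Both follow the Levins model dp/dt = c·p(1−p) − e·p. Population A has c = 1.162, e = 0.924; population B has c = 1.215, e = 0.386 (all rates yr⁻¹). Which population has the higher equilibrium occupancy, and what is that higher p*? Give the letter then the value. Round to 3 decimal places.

A: p*_A = 1 − 0.924/1.162 = 0.2048.
B: p*_B = 1 − 0.386/1.215 = 0.6823.
B is higher at 0.6823.

B, 0.682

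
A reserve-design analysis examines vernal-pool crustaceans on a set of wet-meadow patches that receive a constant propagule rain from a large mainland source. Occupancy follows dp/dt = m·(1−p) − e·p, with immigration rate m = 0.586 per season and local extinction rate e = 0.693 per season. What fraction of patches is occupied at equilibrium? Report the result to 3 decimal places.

Setting dp/dt = 0: m − m·p* = e·p*, so m = (m+e)·p*.
p* = m/(m+e) = 0.586/(0.586+0.693) = 0.586/1.2790 = 0.4582.

0.458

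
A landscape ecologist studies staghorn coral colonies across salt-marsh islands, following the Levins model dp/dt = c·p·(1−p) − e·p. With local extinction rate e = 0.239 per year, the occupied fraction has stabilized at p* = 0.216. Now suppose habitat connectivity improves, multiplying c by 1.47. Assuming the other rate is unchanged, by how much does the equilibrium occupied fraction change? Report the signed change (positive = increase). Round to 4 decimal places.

0.2507

Balance c(1−p*) = e gives c = e/(1 − 0.21600) = 0.239/0.78400 = 0.30485.
New p* = 1 − e/c = 1 − 0.23900/0.44813 = 0.46667.
Δp* = 0.46667 − 0.21600 = +0.25067.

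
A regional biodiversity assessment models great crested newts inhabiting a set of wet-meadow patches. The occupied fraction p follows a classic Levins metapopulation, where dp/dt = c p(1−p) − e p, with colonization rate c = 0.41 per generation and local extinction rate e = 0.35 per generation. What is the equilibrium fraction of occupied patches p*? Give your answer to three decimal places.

0.146

Setting dp/dt = 0 and dividing through by p* gives c·(1−p*) = e.
So p* = 1 − e/c = 1 − 0.35/0.41 = 1 − 0.8537 = 0.1463.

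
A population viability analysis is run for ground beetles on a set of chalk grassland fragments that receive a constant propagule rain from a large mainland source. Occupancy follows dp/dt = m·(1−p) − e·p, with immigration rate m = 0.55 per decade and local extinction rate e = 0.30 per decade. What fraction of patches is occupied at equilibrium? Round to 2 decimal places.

Setting dp/dt = 0: m − m·p* = e·p*, so m = (m+e)·p*.
p* = m/(m+e) = 0.55/(0.55+0.30) = 0.55/0.8500 = 0.6471.

0.65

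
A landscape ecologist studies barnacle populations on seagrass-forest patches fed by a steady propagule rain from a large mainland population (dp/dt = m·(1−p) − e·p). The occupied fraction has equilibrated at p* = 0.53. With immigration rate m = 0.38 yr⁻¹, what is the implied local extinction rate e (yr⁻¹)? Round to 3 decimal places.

At equilibrium m(1−p*) = e·p*, so e = m(1−p*)/p*.
e = 0.38 × 0.4700 / 0.53 = 0.3370.

0.337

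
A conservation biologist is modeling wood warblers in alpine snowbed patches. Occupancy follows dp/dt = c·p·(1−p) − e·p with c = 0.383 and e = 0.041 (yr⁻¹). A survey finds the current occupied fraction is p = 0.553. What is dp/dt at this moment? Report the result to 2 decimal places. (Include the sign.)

0.07

Colonization term: c·p·(1−p) = 0.383×0.553×0.4470 = 0.09467.
Extinction term: e·p = 0.02267.
dp/dt = 0.09467 − 0.02267 = 0.07200.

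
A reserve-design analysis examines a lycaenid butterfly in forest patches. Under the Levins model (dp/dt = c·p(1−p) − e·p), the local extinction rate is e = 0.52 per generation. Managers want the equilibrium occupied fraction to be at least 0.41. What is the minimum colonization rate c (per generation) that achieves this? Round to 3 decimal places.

0.881

p* = 1 − e/c ≥ 0.41 requires e/c ≤ 0.5900, i.e. c ≥ e/0.5900.
c_min = 0.52/0.5900 = 0.8814.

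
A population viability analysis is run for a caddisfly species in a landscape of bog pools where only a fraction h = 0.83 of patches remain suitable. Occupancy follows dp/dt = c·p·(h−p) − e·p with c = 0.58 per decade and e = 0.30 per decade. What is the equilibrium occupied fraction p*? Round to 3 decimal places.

Setting dp/dt = 0 and dividing by p* gives c·(h−p*) = e.
So p* = h − e/c = 0.83 − 0.30/0.58 = 0.83 − 0.5172 = 0.3128.

0.313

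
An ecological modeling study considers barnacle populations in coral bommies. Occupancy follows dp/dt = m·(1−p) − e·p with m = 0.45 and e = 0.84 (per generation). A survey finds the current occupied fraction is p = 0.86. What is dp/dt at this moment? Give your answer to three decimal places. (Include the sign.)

-0.659

Colonization term: m·(1−p) = 0.45×0.1400 = 0.06300.
Extinction term: e·p = 0.72240.
dp/dt = 0.06300 − 0.72240 = -0.65940.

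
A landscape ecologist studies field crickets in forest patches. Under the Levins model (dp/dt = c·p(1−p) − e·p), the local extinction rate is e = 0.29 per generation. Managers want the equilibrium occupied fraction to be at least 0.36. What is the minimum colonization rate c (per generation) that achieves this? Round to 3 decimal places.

0.453

p* = 1 − e/c ≥ 0.36 requires e/c ≤ 0.6400, i.e. c ≥ e/0.6400.
c_min = 0.29/0.6400 = 0.4531.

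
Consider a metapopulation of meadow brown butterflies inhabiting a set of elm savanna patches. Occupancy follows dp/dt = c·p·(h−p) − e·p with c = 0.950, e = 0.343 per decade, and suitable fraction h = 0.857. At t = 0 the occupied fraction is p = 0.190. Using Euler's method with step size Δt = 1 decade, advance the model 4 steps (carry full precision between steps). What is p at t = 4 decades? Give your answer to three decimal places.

0.406

Update rule: p ← p + [c·p·(h−p) − e·p]·Δt with Δt = 1.
t = 1: p = 0.19000 + (+0.05522) = 0.24522
t = 2: p = 0.24522 + (+0.05841) = 0.30363
t = 3: p = 0.30363 + (+0.05547) = 0.35911
t = 4: p = 0.35911 + (+0.04668) = 0.40579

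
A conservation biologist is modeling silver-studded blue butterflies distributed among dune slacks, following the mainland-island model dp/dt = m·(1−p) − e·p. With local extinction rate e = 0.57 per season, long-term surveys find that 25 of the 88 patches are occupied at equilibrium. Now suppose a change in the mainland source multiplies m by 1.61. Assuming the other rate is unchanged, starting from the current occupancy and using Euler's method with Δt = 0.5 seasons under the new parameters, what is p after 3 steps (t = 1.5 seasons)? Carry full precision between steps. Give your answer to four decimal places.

0.3738

Observed p* = 25/88 = 0.28409.
Balance m(1−p*) = e·p* gives m = e·p*/(1−p*) = 0.57×0.28409/0.71591 = 0.22619.
Starting from p₀ = 0.28409; update p ← p + (dp/dt)·Δt with the new parameters.
t = 0.5: p = 0.28409 + (+0.04939) = 0.33348
t = 1: p = 0.33348 + (+0.02632) = 0.35980
t = 1.5: p = 0.35980 + (+0.01403) = 0.37383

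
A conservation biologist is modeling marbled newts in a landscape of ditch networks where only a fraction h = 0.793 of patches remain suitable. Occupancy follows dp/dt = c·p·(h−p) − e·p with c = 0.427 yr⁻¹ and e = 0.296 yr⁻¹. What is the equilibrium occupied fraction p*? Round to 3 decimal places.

Setting dp/dt = 0 and dividing by p* gives c·(h−p*) = e.
So p* = h − e/c = 0.793 − 0.296/0.427 = 0.793 − 0.6932 = 0.0998.

0.100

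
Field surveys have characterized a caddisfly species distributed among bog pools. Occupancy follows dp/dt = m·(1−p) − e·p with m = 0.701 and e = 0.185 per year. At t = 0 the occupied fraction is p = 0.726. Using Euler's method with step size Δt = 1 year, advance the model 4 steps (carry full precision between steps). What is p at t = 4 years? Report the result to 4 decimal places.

0.7912

Update rule: p ← p + [m·(1−p) − e·p]·Δt with Δt = 1.
t = 1: p = 0.72600 + (+0.05776) = 0.78376
t = 2: p = 0.78376 + (+0.00659) = 0.79035
t = 3: p = 0.79035 + (+0.00075) = 0.79110
t = 4: p = 0.79110 + (+0.00009) = 0.79119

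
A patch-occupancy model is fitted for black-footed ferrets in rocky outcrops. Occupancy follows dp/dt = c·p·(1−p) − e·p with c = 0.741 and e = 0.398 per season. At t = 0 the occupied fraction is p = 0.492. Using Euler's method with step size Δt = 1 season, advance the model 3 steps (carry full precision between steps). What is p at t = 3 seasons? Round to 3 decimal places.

Update rule: p ← p + [c·p·(1−p) − e·p]·Δt with Δt = 1.
t = 1: p = 0.49200 + (-0.01061) = 0.48139
t = 2: p = 0.48139 + (-0.00660) = 0.47479
t = 3: p = 0.47479 + (-0.00419) = 0.47060

0.471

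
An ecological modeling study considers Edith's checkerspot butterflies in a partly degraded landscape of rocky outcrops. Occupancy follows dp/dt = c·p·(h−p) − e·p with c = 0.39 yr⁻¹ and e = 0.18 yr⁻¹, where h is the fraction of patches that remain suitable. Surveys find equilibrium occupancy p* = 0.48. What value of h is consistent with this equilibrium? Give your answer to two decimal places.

At equilibrium c(h−p*) = e, so h = p* + e/c.
h = 0.48 + 0.18/0.39 = 0.48 + 0.4615 = 0.9415.

0.94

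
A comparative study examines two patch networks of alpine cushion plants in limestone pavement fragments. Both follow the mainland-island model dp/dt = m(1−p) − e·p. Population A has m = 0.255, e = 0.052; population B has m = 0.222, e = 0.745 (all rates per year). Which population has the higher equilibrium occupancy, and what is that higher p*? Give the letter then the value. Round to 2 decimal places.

A: p*_A = m/(m+e) = 0.255/0.3070 = 0.8306.
B: p*_B = 0.222/0.9670 = 0.2296.
A is higher at 0.8306.

A, 0.83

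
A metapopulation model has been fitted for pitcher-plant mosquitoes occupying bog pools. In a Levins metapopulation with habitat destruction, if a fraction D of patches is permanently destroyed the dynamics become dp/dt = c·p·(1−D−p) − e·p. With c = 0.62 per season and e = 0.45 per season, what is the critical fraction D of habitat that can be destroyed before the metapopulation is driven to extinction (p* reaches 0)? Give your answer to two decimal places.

The nontrivial equilibrium is p* = (1−D) − e/c; extinction occurs when this hits zero.
So D_crit = 1 − e/c = 1 − 0.45/0.62 = 1 − 0.7258 = 0.2742.
This equals the undisturbed p*, a classic result of Lande's extension.

0.27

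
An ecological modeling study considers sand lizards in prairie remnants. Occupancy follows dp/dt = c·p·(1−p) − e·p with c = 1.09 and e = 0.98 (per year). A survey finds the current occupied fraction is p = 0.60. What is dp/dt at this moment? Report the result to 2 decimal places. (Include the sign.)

Colonization term: c·p·(1−p) = 1.09×0.60×0.4000 = 0.26160.
Extinction term: e·p = 0.58800.
dp/dt = 0.26160 − 0.58800 = -0.32640.

-0.33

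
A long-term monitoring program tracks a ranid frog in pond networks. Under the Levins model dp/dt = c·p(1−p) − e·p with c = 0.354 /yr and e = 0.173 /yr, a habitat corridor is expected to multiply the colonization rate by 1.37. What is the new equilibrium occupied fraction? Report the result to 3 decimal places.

0.643

Before: p* = 1 − 0.173/0.354 = 0.5113.
After the change, c = 0.48498, e = 0.173, so p* = 1 − 0.173/0.48498 = 0.6433.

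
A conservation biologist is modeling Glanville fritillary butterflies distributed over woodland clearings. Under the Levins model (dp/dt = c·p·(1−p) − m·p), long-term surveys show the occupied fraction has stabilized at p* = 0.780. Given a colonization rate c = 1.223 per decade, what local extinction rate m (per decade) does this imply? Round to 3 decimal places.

0.269

At equilibrium c(1−p*) = m.
m = 1.223 × (1 − 0.780) = 1.223 × 0.2200 = 0.2691.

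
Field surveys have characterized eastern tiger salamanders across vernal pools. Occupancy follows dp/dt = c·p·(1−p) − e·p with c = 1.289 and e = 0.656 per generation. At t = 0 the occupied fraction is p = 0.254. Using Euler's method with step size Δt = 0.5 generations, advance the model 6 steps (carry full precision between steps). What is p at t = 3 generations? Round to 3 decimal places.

Update rule: p ← p + [c·p·(1−p) − e·p]·Δt with Δt = 0.5.
step 1: Δp = +0.03881, p = 0.29281
step 2: Δp = +0.03742, p = 0.33023
step 3: Δp = +0.03423, p = 0.36446
step 4: Δp = +0.02974, p = 0.39420
step 5: Δp = +0.02461, p = 0.41882
step 6: Δp = +0.01951, p = 0.43832

0.438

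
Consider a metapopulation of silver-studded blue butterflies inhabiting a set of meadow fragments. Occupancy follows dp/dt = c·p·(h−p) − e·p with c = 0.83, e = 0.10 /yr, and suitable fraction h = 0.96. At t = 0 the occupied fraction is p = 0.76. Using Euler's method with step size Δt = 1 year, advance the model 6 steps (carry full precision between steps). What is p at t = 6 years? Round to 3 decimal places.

Update rule: p ← p + [c·p·(h−p) − e·p]·Δt with Δt = 1.
t = 1: p = 0.76000 + (+0.05016) = 0.81016
t = 2: p = 0.81016 + (+0.01974) = 0.82990
t = 3: p = 0.82990 + (+0.00662) = 0.83653
t = 4: p = 0.83653 + (+0.00208) = 0.83860
t = 5: p = 0.83860 + (+0.00064) = 0.83924
t = 6: p = 0.83924 + (+0.00019) = 0.83943

0.839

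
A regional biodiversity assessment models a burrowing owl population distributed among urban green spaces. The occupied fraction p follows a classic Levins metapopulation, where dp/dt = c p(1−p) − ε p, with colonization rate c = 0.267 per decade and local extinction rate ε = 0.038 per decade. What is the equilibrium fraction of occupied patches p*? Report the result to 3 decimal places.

0.858

Setting dp/dt = 0 and dividing through by p* gives c·(1−p*) = ε.
So p* = 1 − ε/c = 1 − 0.038/0.267 = 1 − 0.1423 = 0.8577.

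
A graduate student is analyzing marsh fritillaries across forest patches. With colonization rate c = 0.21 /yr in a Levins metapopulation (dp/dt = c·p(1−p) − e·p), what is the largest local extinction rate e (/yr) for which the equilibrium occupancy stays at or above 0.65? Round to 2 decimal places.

0.07

1 − e/c ≥ 0.65 ⇒ e ≤ c(1 − 0.65) = 0.21 × 0.3500.
e_max = 0.0735.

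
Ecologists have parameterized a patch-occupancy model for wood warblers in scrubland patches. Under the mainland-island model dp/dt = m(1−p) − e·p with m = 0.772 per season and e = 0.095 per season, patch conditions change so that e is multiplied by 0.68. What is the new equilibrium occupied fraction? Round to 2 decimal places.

0.92

Before: p* = 0.772/(0.772+0.095) = 0.8904.
After: m = 0.772, e = 0.0646; p* = 0.772/0.8366 = 0.9228.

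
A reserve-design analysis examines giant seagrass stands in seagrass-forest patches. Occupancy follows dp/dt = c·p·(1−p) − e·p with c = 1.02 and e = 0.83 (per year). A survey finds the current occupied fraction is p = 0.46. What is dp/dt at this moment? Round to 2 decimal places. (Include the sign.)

-0.13

Colonization term: c·p·(1−p) = 1.02×0.46×0.5400 = 0.25337.
Extinction term: e·p = 0.38180.
dp/dt = 0.25337 − 0.38180 = -0.12843.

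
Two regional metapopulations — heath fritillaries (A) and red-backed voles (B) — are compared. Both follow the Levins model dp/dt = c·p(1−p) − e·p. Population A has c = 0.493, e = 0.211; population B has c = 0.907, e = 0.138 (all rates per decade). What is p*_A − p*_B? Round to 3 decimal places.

-0.276

A: p*_A = 1 − 0.211/0.493 = 0.5720.
B: p*_B = 1 − 0.138/0.907 = 0.8479.
p*_A − p*_B = 0.5720 − 0.8479 = -0.2758.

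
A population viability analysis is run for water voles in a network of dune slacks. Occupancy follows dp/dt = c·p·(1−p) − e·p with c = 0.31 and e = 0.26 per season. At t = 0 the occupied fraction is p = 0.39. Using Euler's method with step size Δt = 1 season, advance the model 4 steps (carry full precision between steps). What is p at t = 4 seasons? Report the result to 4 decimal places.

Update rule: p ← p + [c·p·(1−p) − e·p]·Δt with Δt = 1.
p: 0.39000 → 0.36235  (Δp = -0.02765)
p: 0.36235 → 0.33976  (Δp = -0.02258)
p: 0.33976 → 0.32097  (Δp = -0.01880)
p: 0.32097 → 0.30508  (Δp = -0.01589)

0.3051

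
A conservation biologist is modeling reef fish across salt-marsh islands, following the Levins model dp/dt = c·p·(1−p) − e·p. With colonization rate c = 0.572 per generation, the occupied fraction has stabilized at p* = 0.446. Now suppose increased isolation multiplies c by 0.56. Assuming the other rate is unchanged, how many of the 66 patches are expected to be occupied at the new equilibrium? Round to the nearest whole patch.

1

Balance c(1−p*) = e gives e = 0.572×(1 − 0.44600) = 0.31689.
New p* = 1 − e/c = 1 − 0.31689/0.32032 = 0.01071.
Expected occupied = 66 × 0.01071 = 0.71 ≈ 1.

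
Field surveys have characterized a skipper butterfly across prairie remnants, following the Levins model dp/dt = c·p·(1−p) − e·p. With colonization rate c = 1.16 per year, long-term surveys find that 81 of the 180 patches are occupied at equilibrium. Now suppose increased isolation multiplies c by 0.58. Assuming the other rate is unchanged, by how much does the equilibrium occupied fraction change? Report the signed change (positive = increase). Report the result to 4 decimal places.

-0.3983

Observed p* = 81/180 = 0.45000.
Balance c(1−p*) = e gives e = 1.16×(1 − 0.45000) = 0.63800.
New p* = 1 − e/c = 1 − 0.63800/0.67280 = 0.05172.
Δp* = 0.05172 − 0.45000 = -0.39828.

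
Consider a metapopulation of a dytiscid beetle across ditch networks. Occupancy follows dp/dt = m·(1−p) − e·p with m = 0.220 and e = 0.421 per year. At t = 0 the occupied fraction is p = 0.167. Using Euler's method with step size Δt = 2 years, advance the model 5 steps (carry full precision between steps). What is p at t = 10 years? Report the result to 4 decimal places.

Update rule: p ← p + [m·(1−p) − e·p]·Δt with Δt = 2.
t = 2: p = 0.16700 + (+0.22591) = 0.39291
t = 4: p = 0.39291 + (-0.06371) = 0.32920
t = 6: p = 0.32920 + (+0.01796) = 0.34717
t = 8: p = 0.34717 + (-0.00507) = 0.34210
t = 10: p = 0.34210 + (+0.00143) = 0.34353

0.3435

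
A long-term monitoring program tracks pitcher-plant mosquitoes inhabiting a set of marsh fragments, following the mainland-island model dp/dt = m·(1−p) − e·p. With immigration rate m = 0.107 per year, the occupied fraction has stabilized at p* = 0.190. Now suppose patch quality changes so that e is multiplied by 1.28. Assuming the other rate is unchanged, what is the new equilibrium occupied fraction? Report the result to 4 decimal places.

Balance m(1−p*) = e·p* gives e = m(1−p*)/p* = 0.107×0.81000/0.19000 = 0.45616.
New p* = m/(m+e) = 0.10700/(0.10700+0.58388) = 0.15487.

0.1549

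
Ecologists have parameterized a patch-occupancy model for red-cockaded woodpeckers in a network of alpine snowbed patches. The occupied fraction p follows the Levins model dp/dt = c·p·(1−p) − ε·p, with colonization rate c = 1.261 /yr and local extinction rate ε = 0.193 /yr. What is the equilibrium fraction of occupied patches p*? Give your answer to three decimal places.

0.847

Setting dp/dt = 0 and dividing through by p* gives c·(1−p*) = ε.
So p* = 1 − ε/c = 1 − 0.193/1.261 = 1 − 0.1531 = 0.8469.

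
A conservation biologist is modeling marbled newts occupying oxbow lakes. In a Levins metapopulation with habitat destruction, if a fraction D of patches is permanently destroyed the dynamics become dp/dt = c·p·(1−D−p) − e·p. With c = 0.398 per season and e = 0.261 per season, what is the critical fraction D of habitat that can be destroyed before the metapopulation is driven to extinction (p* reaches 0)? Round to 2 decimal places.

0.34

The nontrivial equilibrium is p* = (1−D) − e/c; extinction occurs when this hits zero.
So D_crit = 1 − e/c = 1 − 0.261/0.398 = 1 − 0.6558 = 0.3442.
Note this equals the original equilibrium occupancy — the Levins extinction-debt result.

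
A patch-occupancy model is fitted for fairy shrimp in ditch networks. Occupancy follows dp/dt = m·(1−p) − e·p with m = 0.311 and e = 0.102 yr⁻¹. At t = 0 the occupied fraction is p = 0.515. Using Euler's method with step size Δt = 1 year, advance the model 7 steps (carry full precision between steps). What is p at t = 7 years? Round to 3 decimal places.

Update rule: p ← p + [m·(1−p) − e·p]·Δt with Δt = 1.
p: 0.51500 → 0.61330  (Δp = +0.09831)
p: 0.61330 → 0.67101  (Δp = +0.05771)
p: 0.67101 → 0.70488  (Δp = +0.03387)
p: 0.70488 → 0.72477  (Δp = +0.01988)
p: 0.72477 → 0.73644  (Δp = +0.01167)
p: 0.73644 → 0.74329  (Δp = +0.00685)
p: 0.74329 → 0.74731  (Δp = +0.00402)

0.747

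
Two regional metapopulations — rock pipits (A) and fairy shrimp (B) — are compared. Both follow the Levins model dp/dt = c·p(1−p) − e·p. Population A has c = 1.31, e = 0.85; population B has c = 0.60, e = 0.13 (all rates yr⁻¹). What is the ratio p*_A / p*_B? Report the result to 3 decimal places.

A: p*_A = 1 − 0.85/1.31 = 0.3511.
B: p*_B = 1 − 0.13/0.60 = 0.7833.
p*_A / p*_B = 0.3511/0.7833 = 0.4483.

0.448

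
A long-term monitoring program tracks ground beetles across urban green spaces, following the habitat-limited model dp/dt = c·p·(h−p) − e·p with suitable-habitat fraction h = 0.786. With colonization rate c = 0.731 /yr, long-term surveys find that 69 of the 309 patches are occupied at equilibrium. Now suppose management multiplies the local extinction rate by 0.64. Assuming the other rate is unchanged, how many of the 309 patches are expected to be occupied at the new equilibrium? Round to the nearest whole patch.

132

Observed p* = 69/309 = 0.22330.
Balance c(h−p*) = e gives e = 0.731×(0.786 − 0.22330) = 0.41133.
New p* = 0.786 − e/c = 0.786 − 0.26325/0.73100 = 0.42588.
Expected occupied = 309 × 0.42588 = 131.60 ≈ 132.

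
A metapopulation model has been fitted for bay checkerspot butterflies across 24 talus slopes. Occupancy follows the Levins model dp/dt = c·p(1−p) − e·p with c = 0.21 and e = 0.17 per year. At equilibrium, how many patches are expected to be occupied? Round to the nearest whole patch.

p* = 1 − e/c = 1 − 0.17/0.21 = 0.1905.
Expected occupied patches = N × p* = 24 × 0.1905 = 4.57 ≈ 5.

5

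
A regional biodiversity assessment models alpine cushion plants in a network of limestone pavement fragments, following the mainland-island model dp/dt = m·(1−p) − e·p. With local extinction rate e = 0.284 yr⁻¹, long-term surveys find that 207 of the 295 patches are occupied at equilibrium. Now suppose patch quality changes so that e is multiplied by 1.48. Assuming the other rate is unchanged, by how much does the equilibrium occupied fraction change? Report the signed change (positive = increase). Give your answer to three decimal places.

-0.088

Observed p* = 207/295 = 0.70169.
Balance m(1−p*) = e·p* gives m = e·p*/(1−p*) = 0.284×0.70169/0.29831 = 0.66803.
New p* = m/(m+e) = 0.66803/(0.66803+0.42032) = 0.61380.
Δp* = 0.61380 − 0.70169 = -0.08789.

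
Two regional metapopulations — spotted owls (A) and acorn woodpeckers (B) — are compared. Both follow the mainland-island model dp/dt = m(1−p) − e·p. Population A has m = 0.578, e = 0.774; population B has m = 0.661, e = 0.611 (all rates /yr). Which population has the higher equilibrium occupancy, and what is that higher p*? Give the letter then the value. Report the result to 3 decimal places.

A: p*_A = m/(m+e) = 0.578/1.3520 = 0.4275.
B: p*_B = 0.661/1.2720 = 0.5197.
B is higher at 0.5197.

B, 0.520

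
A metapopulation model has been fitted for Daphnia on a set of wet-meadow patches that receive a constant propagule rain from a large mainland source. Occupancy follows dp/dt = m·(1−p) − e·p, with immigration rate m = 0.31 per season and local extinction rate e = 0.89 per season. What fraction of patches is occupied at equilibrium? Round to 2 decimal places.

Setting dp/dt = 0: m − m·p* = e·p*, so m = (m+e)·p*.
p* = m/(m+e) = 0.31/(0.31+0.89) = 0.31/1.2000 = 0.2583.

0.26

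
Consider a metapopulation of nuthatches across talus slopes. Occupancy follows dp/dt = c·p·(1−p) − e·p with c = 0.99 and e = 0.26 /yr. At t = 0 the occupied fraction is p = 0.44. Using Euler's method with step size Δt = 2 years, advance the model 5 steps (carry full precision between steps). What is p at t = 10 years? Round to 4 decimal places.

Update rule: p ← p + [c·p·(1−p) − e·p]·Δt with Δt = 2.
t = 2: p = 0.44000 + (+0.25907) = 0.69907
t = 4: p = 0.69907 + (+0.05302) = 0.75209
t = 6: p = 0.75209 + (-0.02191) = 0.73018
t = 8: p = 0.73018 + (+0.01041) = 0.74058
t = 10: p = 0.74058 + (-0.00470) = 0.73588

0.7359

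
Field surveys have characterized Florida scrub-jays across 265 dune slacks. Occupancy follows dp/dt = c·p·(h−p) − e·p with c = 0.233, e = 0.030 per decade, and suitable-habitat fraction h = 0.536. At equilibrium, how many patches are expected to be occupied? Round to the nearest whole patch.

p* = h − e/c = 0.536 − 0.1288 = 0.4072.
Expected occupied patches = N × p* = 265 × 0.4072 = 107.92 ≈ 108.

108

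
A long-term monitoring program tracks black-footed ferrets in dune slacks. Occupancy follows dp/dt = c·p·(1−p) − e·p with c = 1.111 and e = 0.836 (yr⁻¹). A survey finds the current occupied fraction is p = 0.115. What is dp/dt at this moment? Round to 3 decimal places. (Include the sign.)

Colonization term: c·p·(1−p) = 1.111×0.115×0.8850 = 0.11307.
Extinction term: e·p = 0.09614.
dp/dt = 0.11307 − 0.09614 = 0.01693.

0.017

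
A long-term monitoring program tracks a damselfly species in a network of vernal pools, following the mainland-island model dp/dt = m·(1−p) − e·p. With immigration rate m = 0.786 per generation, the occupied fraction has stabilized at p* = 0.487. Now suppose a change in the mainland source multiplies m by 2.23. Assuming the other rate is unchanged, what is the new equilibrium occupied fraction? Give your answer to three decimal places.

Balance m(1−p*) = e·p* gives e = m(1−p*)/p* = 0.786×0.51300/0.48700 = 0.82796.
New p* = m/(m+e) = 1.75278/(1.75278+0.82796) = 0.67918.

0.679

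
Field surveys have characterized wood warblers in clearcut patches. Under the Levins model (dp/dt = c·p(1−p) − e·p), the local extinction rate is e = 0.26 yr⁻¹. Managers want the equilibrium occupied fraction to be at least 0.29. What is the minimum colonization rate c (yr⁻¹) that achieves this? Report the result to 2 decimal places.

p* = 1 − e/c ≥ 0.29 requires e/c ≤ 0.7100, i.e. c ≥ e/0.7100.
c_min = 0.26/0.7100 = 0.3662.

0.37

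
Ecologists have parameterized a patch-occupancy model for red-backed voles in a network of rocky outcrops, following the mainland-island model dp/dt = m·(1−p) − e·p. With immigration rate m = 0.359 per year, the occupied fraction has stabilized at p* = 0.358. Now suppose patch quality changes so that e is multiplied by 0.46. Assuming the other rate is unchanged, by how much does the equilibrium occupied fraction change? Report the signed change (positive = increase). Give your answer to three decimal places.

Balance m(1−p*) = e·p* gives e = m(1−p*)/p* = 0.359×0.64200/0.35800 = 0.64379.
New p* = m/(m+e) = 0.35900/(0.35900+0.29614) = 0.54797.
Δp* = 0.54797 − 0.35800 = +0.18997.

0.190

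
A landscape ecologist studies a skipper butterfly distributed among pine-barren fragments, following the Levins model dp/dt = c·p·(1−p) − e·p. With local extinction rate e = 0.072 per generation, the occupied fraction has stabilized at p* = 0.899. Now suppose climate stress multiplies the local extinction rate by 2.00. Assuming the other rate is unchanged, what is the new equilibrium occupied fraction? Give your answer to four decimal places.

0.7980

Balance c(1−p*) = e gives c = e/(1 − 0.89900) = 0.072/0.10100 = 0.71287.
New p* = 1 − e/c = 1 − 0.14400/0.71287 = 0.79800.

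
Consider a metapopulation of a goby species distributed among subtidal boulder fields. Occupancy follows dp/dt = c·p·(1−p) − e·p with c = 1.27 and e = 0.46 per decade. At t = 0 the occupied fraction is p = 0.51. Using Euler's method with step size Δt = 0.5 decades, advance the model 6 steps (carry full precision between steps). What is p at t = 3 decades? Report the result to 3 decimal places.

0.630

Update rule: p ← p + [c·p·(1−p) − e·p]·Δt with Δt = 0.5.
  1  |  dp/dt·Δt = +0.041387  |  p_1 = 0.551387
  2  |  dp/dt·Δt = +0.030254  |  p_2 = 0.581641
  3  |  dp/dt·Δt = +0.020740  |  p_3 = 0.602381
  4  |  dp/dt·Δt = +0.013546  |  p_4 = 0.615927
  5  |  dp/dt·Δt = +0.008553  |  p_5 = 0.624480
  6  |  dp/dt·Δt = +0.005280  |  p_6 = 0.629760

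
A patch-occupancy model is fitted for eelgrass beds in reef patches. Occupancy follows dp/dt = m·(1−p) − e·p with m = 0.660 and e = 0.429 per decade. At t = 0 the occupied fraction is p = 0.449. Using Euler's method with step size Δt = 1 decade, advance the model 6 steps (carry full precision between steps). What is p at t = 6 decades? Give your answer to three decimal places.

0.606

Update rule: p ← p + [m·(1−p) − e·p]·Δt with Δt = 1.
step 1: Δp = +0.17104, p = 0.62004
step 2: Δp = -0.01522, p = 0.60482
step 3: Δp = +0.00135, p = 0.60617
step 4: Δp = -0.00012, p = 0.60605
step 5: Δp = +0.00001, p = 0.60606
step 6: Δp = -0.00000, p = 0.60606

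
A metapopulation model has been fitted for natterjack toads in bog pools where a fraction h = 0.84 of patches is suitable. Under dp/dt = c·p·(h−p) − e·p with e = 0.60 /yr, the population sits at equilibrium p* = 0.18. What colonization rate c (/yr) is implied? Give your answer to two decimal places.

0.91

At equilibrium c(h−p*) = e, so c = e/(h−p*).
c = 0.60/(0.84 − 0.18) = 0.60/0.6600 = 0.9091.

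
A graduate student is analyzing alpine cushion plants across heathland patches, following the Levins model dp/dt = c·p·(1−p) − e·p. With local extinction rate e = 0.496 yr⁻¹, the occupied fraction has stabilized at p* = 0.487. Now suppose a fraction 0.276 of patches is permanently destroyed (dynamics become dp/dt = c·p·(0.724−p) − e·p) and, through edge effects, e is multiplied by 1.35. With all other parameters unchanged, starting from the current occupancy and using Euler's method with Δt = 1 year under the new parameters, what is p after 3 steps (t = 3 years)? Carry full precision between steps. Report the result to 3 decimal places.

0.173

Balance c(1−p*) = e gives c = e/(1 − 0.48700) = 0.496/0.51300 = 0.96686.
Starting from p₀ = 0.48700; update p ← p + (dp/dt)·Δt with the new parameters.
step 1: Δp = -0.21450, p = 0.27250
step 2: Δp = -0.06351, p = 0.20899
step 3: Δp = -0.03587, p = 0.17312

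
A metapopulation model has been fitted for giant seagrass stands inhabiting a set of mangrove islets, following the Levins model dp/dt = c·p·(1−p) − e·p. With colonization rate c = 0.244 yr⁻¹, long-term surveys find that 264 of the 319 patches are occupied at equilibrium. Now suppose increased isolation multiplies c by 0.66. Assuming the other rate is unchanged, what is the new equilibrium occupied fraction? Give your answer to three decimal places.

0.739

Observed p* = 264/319 = 0.82759.
Balance c(1−p*) = e gives e = 0.244×(1 − 0.82759) = 0.04207.
New p* = 1 − e/c = 1 − 0.04207/0.16104 = 0.73876.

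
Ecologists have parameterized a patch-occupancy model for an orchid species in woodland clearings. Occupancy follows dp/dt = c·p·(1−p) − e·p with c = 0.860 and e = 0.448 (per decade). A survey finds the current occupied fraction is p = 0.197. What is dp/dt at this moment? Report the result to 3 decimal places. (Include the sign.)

Colonization term: c·p·(1−p) = 0.860×0.197×0.8030 = 0.13604.
Extinction term: e·p = 0.08826.
dp/dt = 0.13604 − 0.08826 = 0.04779.

0.048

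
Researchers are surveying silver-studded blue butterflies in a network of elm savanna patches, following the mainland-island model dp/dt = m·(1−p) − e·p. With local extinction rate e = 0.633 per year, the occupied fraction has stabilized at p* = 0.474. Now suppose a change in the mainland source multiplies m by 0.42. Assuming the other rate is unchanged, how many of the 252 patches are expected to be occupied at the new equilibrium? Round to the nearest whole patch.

Balance m(1−p*) = e·p* gives m = e·p*/(1−p*) = 0.633×0.47400/0.52600 = 0.57042.
New p* = m/(m+e) = 0.23958/(0.23958+0.63300) = 0.27457.
Expected occupied = 252 × 0.27457 = 69.19 ≈ 69.

69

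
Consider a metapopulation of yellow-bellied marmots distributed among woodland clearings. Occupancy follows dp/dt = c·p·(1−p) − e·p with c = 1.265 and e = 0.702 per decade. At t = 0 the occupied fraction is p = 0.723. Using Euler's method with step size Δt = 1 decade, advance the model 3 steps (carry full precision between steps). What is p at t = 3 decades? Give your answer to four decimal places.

Update rule: p ← p + [c·p·(1−p) − e·p]·Δt with Δt = 1.
  1  |  dp/dt·Δt = -0.254203  |  p_1 = 0.468797
  2  |  dp/dt·Δt = -0.014077  |  p_2 = 0.454720
  3  |  dp/dt·Δt = -0.005557  |  p_3 = 0.449163

0.4492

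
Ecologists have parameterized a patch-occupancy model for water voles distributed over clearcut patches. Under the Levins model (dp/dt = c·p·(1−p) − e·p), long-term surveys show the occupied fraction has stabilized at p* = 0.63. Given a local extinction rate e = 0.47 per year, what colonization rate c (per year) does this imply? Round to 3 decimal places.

At equilibrium c(1−p*) = e, so c = e/(1−p*).
c = 0.47/(1 − 0.63) = 0.47/0.3700 = 1.2703.

1.270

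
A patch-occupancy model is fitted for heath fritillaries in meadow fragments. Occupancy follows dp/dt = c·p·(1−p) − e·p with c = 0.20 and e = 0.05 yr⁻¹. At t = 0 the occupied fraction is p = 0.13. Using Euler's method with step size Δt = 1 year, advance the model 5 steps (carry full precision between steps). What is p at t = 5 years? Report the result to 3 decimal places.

Update rule: p ← p + [c·p·(1−p) − e·p]·Δt with Δt = 1.
  1  |  dp/dt·Δt = +0.016120  |  p_1 = 0.146120
  2  |  dp/dt·Δt = +0.017648  |  p_2 = 0.163768
  3  |  dp/dt·Δt = +0.019201  |  p_3 = 0.182969
  4  |  dp/dt·Δt = +0.020750  |  p_4 = 0.203719
  5  |  dp/dt·Δt = +0.022258  |  p_5 = 0.225976

0.226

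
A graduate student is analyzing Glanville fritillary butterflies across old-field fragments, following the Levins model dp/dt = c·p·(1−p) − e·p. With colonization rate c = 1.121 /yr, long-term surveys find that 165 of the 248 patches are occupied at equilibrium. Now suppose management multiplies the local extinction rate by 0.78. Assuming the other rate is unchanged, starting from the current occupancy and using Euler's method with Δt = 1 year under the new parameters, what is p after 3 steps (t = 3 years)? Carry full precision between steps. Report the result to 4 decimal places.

0.7383

Observed p* = 165/248 = 0.66532.
Balance c(1−p*) = e gives e = 1.121×(1 − 0.66532) = 0.37517.
Starting from p₀ = 0.66532; update p ← p + (dp/dt)·Δt with the new parameters.
step 1: Δp = +0.05491, p = 0.72024
step 2: Δp = +0.01511, p = 0.73535
step 3: Δp = +0.00297, p = 0.73832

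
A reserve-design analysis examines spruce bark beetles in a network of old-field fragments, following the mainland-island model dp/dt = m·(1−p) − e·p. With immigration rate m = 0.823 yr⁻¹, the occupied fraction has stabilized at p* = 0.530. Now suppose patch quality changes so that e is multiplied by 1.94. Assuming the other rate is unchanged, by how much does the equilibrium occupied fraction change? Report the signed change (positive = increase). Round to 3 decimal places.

Balance m(1−p*) = e·p* gives e = m(1−p*)/p* = 0.823×0.47000/0.53000 = 0.72983.
New p* = m/(m+e) = 0.82300/(0.82300+1.41587) = 0.36760.
Δp* = 0.36760 − 0.53000 = -0.16240.

-0.162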